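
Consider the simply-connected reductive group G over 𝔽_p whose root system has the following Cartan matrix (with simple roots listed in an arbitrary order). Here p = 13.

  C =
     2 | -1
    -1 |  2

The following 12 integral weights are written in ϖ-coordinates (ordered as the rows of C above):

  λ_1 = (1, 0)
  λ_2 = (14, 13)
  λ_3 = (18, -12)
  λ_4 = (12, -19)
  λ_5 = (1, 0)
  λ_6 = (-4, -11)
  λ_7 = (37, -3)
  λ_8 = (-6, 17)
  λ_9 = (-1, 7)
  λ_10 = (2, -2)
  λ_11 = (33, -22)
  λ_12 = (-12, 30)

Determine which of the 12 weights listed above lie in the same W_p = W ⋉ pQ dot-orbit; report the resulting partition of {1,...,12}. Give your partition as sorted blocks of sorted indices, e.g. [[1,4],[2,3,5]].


Type A_2, rank 2, |W|=6; reorder rows/cols to standard.

Folding the 12 weights λ_j+ρ into Ā_13 (reps in the given 2-coord order):

  λ_1 → (2, 1) · λ_2 → (2, 1) · λ_3 → (2, 5) · λ_4 → (0, 8) · λ_5 → (2, 1) · λ_6 → (10, 3) · λ_7 → (2, 1) · λ_8 → (0, 8) · λ_9 → (0, 8) · λ_10 → (2, 1) · λ_11 → (0, 8) · λ_12 → (2, 5)

The 12 indices split into 4 linkage classes (same alcove rep ⇔ same W_13-dot-orbit):

[[1, 2, 5, 7, 10], [3, 12], [4, 8, 9, 11], [6]]


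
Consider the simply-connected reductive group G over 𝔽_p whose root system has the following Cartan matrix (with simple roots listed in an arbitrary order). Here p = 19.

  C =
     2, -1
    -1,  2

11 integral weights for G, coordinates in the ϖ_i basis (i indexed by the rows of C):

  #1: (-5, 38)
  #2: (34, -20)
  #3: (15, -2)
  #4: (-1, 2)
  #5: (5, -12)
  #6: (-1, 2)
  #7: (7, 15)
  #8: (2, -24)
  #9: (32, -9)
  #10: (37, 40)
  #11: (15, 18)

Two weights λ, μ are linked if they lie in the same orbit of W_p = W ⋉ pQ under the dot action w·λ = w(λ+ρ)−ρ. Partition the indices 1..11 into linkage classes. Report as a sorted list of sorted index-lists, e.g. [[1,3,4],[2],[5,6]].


Dynkin diagram of C (from the 2 off-diagonal −1 entries): A_2.

W_19-reps of the 11 weights in Ā_19 (same 2-coord order as C):

  [1] (15, 1) · [2] (0, 3) · [3] (15, 1) · [4] (0, 3) · [5] (5, 6) · [6] (0, 3) · [7] (3, 11) · [8] (15, 1) · [9] (5, 6) · [10] (0, 3) · [11] (0, 3)

Partition of {1..11} into 4 W_19-dot-orbits:

[[1, 3, 8], [2, 4, 6, 10, 11], [5, 9], [7]]


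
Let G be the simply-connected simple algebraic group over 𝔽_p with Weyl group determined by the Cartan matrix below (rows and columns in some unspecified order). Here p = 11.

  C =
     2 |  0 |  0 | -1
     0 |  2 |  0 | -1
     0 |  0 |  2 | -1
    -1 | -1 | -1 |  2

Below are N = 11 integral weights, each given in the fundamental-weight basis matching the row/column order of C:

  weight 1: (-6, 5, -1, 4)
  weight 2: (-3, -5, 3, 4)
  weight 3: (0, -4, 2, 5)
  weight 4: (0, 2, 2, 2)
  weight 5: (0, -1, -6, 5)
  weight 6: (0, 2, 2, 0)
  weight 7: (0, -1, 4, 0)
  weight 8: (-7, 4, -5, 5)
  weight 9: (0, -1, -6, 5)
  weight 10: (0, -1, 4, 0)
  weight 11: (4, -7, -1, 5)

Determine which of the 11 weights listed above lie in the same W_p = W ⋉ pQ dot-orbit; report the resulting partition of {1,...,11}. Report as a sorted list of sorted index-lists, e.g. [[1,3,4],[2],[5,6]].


C ↔ D_4 under row/col permutation; |W(D_4)| = 192.

λ_j+ρ reflected into Ā_11 (⟨·,θ^∨⟩≤11); 4-tuples as given:

  λ_1+ρ ↦ (5, 6, 0, 0) · λ_2+ρ ↦ (1, 3, 3, 1) · λ_3+ρ ↦ (1, 3, 3, 1) · λ_4+ρ ↦ (1, 3, 3, 1) · λ_5+ρ ↦ (1, 0, 5, 1) · λ_6+ρ ↦ (1, 3, 3, 1) · λ_7+ρ ↦ (1, 0, 5, 1) · λ_8+ρ ↦ (2, 1, 0, 4) · λ_9+ρ ↦ (1, 0, 5, 1) · λ_10+ρ ↦ (1, 0, 5, 1) · λ_11+ρ ↦ (5, 6, 0, 0)

The 11 indices split into 4 linkage classes (same alcove rep ⇔ same W_11-dot-orbit):

[[1, 11], [2, 3, 4, 6], [5, 7, 9, 10], [8]]


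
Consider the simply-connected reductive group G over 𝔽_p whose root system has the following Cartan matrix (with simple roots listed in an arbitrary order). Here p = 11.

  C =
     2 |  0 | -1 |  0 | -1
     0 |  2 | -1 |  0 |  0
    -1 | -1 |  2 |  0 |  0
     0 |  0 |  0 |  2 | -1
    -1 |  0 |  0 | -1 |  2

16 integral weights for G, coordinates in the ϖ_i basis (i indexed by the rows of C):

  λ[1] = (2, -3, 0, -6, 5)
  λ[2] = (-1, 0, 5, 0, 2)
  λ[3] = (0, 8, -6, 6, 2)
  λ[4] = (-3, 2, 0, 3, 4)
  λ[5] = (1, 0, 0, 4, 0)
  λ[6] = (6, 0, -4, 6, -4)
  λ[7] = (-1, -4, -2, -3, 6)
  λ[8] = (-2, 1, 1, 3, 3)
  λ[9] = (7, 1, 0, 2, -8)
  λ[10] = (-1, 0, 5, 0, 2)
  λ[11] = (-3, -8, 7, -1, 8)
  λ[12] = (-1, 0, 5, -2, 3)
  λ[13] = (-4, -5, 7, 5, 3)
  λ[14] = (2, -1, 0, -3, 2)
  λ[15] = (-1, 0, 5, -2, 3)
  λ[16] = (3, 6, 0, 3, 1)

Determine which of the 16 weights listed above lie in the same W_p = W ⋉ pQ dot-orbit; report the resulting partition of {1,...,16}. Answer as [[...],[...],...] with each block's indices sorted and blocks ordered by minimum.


Dynkin diagram of C (from the 8 off-diagonal −1 entries): A_5.

λ_j+ρ reflected into Ā_11 (⟨·,θ^∨⟩≤11); 5-tuples as given:

  λ_1+ρ ↦ (2, 1, 1, 5, 1)
  λ_2+ρ ↦ (0, 1, 6, 1, 3)
  λ_3+ρ ↦ (3, 0, 1, 2, 1)
  λ_4+ρ ↦ (1, 2, 1, 4, 3)
  λ_5+ρ ↦ (2, 1, 1, 5, 1)
  λ_6+ρ ↦ (1, 2, 1, 4, 3)
  λ_7+ρ ↦ (3, 0, 1, 2, 1)
  λ_8+ρ ↦ (1, 2, 1, 4, 3)
  λ_9+ρ ↦ (1, 2, 1, 4, 3)
  λ_10+ρ ↦ (0, 1, 6, 1, 3)
  λ_11+ρ ↦ (1, 2, 1, 4, 3)
  λ_12+ρ ↦ (0, 1, 6, 1, 3)
  λ_13+ρ ↦ (3, 0, 1, 2, 1)
  λ_14+ρ ↦ (3, 0, 1, 2, 1)
  λ_15+ρ ↦ (0, 1, 6, 1, 3)
  λ_16+ρ ↦ (3, 0, 1, 2, 1)

These 16 weights hit 4 W_11-dot-orbits; sizes (2, 4, 5, 5):

[[1, 5], [2, 10, 12, 15], [3, 7, 13, 14, 16], [4, 6, 8, 9, 11]]


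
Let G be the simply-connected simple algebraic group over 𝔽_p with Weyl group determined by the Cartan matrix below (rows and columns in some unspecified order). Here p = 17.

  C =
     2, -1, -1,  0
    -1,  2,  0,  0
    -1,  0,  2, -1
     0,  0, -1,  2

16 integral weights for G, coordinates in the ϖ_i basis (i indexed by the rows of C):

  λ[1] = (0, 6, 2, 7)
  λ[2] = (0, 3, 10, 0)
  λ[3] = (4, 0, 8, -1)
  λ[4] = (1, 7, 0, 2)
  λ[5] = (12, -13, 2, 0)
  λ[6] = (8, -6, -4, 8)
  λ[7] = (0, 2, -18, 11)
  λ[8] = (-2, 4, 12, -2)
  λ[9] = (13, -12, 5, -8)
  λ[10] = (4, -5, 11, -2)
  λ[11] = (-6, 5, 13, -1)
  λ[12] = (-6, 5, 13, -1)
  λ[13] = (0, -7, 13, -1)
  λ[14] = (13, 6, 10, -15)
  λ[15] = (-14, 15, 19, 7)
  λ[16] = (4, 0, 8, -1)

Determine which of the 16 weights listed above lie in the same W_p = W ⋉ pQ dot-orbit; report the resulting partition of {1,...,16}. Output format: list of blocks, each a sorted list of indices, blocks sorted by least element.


Dynkin diagram of C (from the 6 off-diagonal −1 entries): A_4.

λ_j+ρ reflected into Ā_17 (⟨·,θ^∨⟩≤17); 4-tuples as given:

  λ_1+ρ ↦ (1, 5, 3, 6) · λ_2+ρ ↦ (1, 4, 11, 1) · λ_3+ρ ↦ (5, 1, 9, 0) · λ_4+ρ ↦ (2, 8, 1, 3) · λ_5+ρ ↦ (1, 12, 3, 1) · λ_6+ρ ↦ (1, 5, 3, 6) · λ_7+ρ ↦ (1, 12, 3, 1) · λ_8+ρ ↦ (1, 4, 11, 1) · λ_9+ρ ↦ (2, 8, 1, 3) · λ_10+ρ ↦ (1, 4, 11, 1) · λ_11+ρ ↦ (5, 1, 9, 0) · λ_12+ρ ↦ (5, 1, 9, 0) · λ_13+ρ ↦ (5, 1, 9, 0) · λ_14+ρ ↦ (2, 8, 1, 3) · λ_15+ρ ↦ (2, 8, 1, 3) · λ_16+ρ ↦ (5, 1, 9, 0)

Grouping the 16 weights by Ā_17-representative: 5 linkage classes.

[[1, 6], [2, 8, 10], [3, 11, 12, 13, 16], [4, 9, 14, 15], [5, 7]]


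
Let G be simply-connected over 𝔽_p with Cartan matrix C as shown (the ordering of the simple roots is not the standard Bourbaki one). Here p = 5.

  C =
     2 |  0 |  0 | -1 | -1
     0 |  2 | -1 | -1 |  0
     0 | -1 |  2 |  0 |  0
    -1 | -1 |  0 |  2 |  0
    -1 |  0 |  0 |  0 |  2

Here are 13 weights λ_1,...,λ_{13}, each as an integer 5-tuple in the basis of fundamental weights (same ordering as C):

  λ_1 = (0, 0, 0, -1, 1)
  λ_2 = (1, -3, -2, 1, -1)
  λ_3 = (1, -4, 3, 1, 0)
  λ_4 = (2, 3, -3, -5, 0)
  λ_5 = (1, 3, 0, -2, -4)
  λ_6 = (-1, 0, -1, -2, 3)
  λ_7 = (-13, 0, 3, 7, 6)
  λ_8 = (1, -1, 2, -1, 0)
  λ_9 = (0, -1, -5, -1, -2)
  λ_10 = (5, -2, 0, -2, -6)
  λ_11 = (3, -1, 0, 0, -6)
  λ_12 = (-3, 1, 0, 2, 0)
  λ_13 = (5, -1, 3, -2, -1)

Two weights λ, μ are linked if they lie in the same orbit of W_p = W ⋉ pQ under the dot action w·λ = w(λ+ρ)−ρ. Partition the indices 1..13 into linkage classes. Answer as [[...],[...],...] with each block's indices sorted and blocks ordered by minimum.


Type A_5, rank 5, |W|=720; reorder rows/cols to standard.

Folding the 13 weights λ_j+ρ into Ā_5 (reps in the given 5-coord order):

  λ_1+ρ ↦ (1, 1, 1, 0, 2);  λ_2+ρ ↦ (1, 0, 2, 1, 0);  λ_3+ρ ↦ (1, 2, 0, 1, 0);  λ_4+ρ ↦ (1, 2, 0, 1, 0);  λ_5+ρ ↦ (1, 2, 0, 1, 0);  λ_6+ρ ↦ (1, 0, 0, 0, 3);  λ_7+ρ ↦ (1, 1, 1, 0, 2);  λ_8+ρ ↦ (2, 0, 2, 0, 0);  λ_9+ρ ↦ (1, 0, 0, 0, 3);  λ_10+ρ ↦ (1, 0, 0, 0, 3);  λ_11+ρ ↦ (1, 0, 0, 0, 3);  λ_12+ρ ↦ (1, 2, 0, 1, 0);  λ_13+ρ ↦ (1, 0, 0, 0, 3)

The 13 indices split into 5 linkage classes (same alcove rep ⇔ same W_5-dot-orbit):

[[1, 7], [2], [3, 4, 5, 12], [6, 9, 10, 11, 13], [8]]


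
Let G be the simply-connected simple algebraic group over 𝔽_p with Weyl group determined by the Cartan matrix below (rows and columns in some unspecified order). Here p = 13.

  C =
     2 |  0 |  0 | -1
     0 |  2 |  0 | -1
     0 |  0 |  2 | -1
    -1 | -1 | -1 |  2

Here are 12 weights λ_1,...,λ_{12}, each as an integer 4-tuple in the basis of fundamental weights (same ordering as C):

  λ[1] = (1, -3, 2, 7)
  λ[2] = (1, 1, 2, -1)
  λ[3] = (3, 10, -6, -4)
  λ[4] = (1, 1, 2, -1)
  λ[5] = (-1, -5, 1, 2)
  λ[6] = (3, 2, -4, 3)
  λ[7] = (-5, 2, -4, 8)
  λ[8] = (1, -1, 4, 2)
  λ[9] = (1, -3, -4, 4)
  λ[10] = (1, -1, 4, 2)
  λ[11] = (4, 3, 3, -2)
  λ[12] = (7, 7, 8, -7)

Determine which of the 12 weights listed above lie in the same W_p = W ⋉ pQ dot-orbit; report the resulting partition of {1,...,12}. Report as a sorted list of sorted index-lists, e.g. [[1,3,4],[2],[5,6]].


Dynkin diagram of C (from the 6 off-diagonal −1 entries): D_4.

Folding the 12 weights λ_j+ρ into Ā_13 (reps in the given 4-coord order):

  λ_1 → (2, 2, 3, 0)
  λ_2 → (2, 2, 3, 0)
  λ_3 → (4, 3, 3, 1)
  λ_4 → (2, 2, 3, 0)
  λ_5 → (1, 3, 1, 0)
  λ_6 → (4, 3, 3, 1)
  λ_7 → (4, 3, 3, 1)
  λ_8 → (2, 0, 5, 3)
  λ_9 → (2, 2, 3, 0)
  λ_10 → (2, 0, 5, 3)
  λ_11 → (4, 3, 3, 1)
  λ_12 → (2, 2, 3, 0)

4 distinct reps among the 12 weights ⇒ 4 W_13-linkage classes:

[[1, 2, 4, 9, 12], [3, 6, 7, 11], [5], [8, 10]]


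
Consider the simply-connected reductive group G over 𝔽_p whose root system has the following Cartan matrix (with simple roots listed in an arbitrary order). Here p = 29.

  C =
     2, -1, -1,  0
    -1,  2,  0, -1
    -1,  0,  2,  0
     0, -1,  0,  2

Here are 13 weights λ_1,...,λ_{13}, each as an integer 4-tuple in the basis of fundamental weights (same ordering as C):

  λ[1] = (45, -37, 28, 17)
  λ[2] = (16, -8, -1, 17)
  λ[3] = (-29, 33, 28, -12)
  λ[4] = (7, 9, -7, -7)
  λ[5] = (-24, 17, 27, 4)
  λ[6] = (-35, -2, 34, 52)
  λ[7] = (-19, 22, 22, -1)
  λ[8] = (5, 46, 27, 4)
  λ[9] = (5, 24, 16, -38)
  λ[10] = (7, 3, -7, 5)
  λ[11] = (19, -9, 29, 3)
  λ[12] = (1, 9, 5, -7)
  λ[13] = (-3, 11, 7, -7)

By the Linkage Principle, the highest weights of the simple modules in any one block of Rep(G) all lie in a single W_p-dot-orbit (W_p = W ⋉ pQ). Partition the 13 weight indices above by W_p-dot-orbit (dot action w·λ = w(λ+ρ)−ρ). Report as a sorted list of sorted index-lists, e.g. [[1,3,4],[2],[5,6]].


Cartan matrix: type A_4 (|W|=120); un-permuting the 4 rows.

W_29-reps of the 13 weights in Ā_29 (same 4-coord order as C):

  [1] (10, 7, 0, 11)
  [2] (10, 7, 0, 11)
  [3] (18, 5, 5, 0)
  [4] (2, 4, 6, 6)
  [5] (18, 5, 5, 0)
  [6] (18, 5, 5, 0)
  [7] (18, 5, 5, 0)
  [8] (18, 5, 5, 0)
  [9] (2, 4, 6, 6)
  [10] (2, 4, 6, 6)
  [11] (1, 12, 8, 4)
  [12] (2, 4, 6, 6)
  [13] (2, 4, 6, 6)

The 13 indices split into 4 linkage classes (same alcove rep ⇔ same W_29-dot-orbit):

[[1, 2], [3, 5, 6, 7, 8], [4, 9, 10, 12, 13], [11]]


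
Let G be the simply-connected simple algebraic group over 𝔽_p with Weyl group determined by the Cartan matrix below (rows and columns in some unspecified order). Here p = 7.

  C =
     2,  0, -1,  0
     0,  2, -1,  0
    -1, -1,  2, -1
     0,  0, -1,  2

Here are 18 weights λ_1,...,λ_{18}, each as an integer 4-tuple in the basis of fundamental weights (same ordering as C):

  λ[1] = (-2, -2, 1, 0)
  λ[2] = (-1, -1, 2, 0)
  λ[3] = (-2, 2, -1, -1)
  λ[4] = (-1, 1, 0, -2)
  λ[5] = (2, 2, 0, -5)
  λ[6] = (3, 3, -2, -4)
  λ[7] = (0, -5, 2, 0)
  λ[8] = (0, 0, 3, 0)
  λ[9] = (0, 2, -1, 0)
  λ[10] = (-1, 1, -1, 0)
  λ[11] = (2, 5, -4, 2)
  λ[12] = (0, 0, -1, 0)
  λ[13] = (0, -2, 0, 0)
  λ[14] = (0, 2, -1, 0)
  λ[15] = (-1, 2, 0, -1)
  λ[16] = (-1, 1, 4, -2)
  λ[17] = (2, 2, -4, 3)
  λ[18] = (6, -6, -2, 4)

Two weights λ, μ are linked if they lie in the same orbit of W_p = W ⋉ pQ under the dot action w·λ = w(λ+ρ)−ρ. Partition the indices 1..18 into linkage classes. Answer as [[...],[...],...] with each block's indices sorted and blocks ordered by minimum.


Dynkin diagram of C (from the 6 off-diagonal −1 entries): D_4.

W_7-reps of the 18 weights in Ā_7 (same 4-coord order as C):

  λ_1+ρ ↦ (1, 1, 0, 1)
  λ_2+ρ ↦ (0, 0, 3, 1)
  λ_3+ρ ↦ (0, 2, 0, 1)
  λ_4+ρ ↦ (0, 2, 0, 1)
  λ_5+ρ ↦ (0, 0, 3, 1)
  λ_6+ρ ↦ (0, 0, 3, 1)
  λ_7+ρ ↦ (0, 3, 1, 0)
  λ_8+ρ ↦ (1, 1, 0, 1)
  λ_9+ρ ↦ (1, 3, 0, 1)
  λ_10+ρ ↦ (0, 2, 0, 1)
  λ_11+ρ ↦ (0, 3, 1, 0)
  λ_12+ρ ↦ (1, 1, 0, 1)
  λ_13+ρ ↦ (1, 1, 0, 1)
  λ_14+ρ ↦ (1, 3, 0, 1)
  λ_15+ρ ↦ (0, 3, 1, 0)
  λ_16+ρ ↦ (0, 2, 0, 1)
  λ_17+ρ ↦ (0, 0, 3, 1)
  λ_18+ρ ↦ (1, 1, 0, 1)

5 distinct reps among the 18 weights ⇒ 5 W_7-linkage classes:

[[1, 8, 12, 13, 18], [2, 5, 6, 17], [3, 4, 10, 16], [7, 11, 15], [9, 14]]


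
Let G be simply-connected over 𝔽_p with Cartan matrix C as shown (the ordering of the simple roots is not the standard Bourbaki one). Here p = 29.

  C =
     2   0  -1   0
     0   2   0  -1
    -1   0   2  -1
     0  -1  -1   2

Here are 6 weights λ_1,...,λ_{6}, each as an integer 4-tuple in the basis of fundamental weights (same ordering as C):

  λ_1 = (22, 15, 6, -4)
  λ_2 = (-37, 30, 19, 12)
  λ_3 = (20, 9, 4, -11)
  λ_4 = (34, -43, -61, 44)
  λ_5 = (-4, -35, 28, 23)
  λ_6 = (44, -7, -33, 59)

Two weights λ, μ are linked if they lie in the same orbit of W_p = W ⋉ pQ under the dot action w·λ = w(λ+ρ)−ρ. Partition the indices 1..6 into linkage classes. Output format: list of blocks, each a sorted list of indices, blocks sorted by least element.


Dynkin diagram of C (from the 6 off-diagonal −1 entries): A_4.

W_29-reps of the 6 weights in Ā_29 (same 4-coord order as C):

    1: (9, 1, 4, 2)
    2: (9, 1, 4, 2)
    3: (16, 0, 5, 5)
    4: (9, 1, 4, 2)
    5: (16, 0, 5, 5)
    6: (9, 1, 4, 2)

These 6 weights hit 2 W_29-dot-orbits; sizes (4, 2):

[[1, 2, 4, 6], [3, 5]]


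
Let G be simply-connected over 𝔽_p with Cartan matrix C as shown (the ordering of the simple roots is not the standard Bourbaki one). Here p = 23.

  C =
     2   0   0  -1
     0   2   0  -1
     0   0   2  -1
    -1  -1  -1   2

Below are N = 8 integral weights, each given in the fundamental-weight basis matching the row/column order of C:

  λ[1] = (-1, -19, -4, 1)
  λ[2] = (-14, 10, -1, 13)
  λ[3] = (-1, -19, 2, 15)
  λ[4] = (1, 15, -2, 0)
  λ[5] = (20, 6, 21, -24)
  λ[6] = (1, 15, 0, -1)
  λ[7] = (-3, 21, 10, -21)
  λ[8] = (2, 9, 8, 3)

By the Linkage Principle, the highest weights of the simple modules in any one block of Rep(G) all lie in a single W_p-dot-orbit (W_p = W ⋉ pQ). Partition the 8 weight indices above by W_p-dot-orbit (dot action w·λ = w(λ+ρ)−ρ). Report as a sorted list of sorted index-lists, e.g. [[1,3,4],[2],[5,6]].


Root system D_4: the 4×4 matrix C matches after relabeling.

W_23-reps of the 8 weights in Ā_23 (same 4-coord order as C):

  λ_1 → (2, 16, 1, 0);  λ_2 → (11, 9, 2, 0);  λ_3 → (2, 16, 1, 0);  λ_4 → (2, 16, 1, 0);  λ_5 → (2, 16, 1, 0);  λ_6 → (2, 16, 1, 0);  λ_7 → (11, 9, 2, 0);  λ_8 → (0, 7, 6, 3)

These 8 weights hit 3 W_23-dot-orbits; sizes (5, 2, 1):

[[1, 3, 4, 5, 6], [2, 7], [8]]


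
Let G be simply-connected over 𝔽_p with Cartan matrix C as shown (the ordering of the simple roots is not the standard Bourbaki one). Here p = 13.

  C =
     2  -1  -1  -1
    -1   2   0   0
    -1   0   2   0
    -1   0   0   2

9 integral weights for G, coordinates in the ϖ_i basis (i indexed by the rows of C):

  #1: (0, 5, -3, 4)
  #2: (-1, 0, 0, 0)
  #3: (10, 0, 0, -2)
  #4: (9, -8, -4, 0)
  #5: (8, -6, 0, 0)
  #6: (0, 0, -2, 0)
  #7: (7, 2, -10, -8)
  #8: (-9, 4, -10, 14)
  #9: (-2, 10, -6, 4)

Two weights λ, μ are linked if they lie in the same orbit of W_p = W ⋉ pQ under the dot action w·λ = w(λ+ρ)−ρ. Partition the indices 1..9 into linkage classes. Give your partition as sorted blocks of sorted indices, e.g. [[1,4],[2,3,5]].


Cartan matrix: type D_4 (|W|=192); un-permuting the 4 rows.

Ā_13 reps of the 9 weights (D_4, coords as presented):

  λ_1 → (1, 5, 1, 4)
  λ_2 → (0, 1, 1, 1)
  λ_3 → (0, 1, 1, 1)
  λ_4 → (0, 7, 3, 1)
  λ_5 → (2, 5, 1, 1)
  λ_6 → (0, 1, 1, 1)
  λ_7 → (2, 5, 1, 1)
  λ_8 → (2, 5, 1, 1)
  λ_9 → (2, 5, 1, 1)

4 distinct reps among the 9 weights ⇒ 4 W_13-linkage classes:

[[1], [2, 3, 6], [4], [5, 7, 8, 9]]


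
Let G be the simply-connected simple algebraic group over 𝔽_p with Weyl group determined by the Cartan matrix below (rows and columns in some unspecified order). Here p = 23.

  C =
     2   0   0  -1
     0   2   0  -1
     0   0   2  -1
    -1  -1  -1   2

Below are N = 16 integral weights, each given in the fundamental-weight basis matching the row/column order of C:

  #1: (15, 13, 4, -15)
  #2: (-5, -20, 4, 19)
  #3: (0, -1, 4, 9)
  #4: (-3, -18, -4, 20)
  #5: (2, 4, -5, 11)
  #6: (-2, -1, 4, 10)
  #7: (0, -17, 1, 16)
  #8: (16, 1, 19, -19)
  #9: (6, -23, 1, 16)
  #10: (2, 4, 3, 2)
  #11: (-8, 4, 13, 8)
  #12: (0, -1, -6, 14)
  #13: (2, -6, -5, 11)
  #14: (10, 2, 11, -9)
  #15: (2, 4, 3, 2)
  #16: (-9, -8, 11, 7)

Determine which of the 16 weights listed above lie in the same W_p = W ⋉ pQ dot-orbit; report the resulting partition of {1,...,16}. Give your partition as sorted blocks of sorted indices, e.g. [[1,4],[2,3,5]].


Cartan matrix: type D_4 (|W|=192); un-permuting the 4 rows.

W_23-reps of the 16 weights in Ā_23 (same 4-coord order as C):

  1: (2, 0, 9, 5) · 2: (1, 16, 2, 1) · 3: (1, 0, 5, 7) · 4: (1, 16, 2, 1) · 5: (3, 5, 4, 3) · 6: (1, 0, 5, 7) · 7: (1, 16, 2, 1) · 8: (1, 16, 2, 1) · 9: (1, 16, 2, 1) · 10: (3, 5, 4, 3) · 11: (2, 0, 9, 5) · 12: (1, 0, 5, 7) · 13: (3, 5, 4, 3) · 14: (3, 5, 4, 3) · 15: (3, 5, 4, 3) · 16: (1, 0, 5, 7)

Grouping the 16 weights by Ā_23-representative: 4 linkage classes.

[[1, 11], [2, 4, 7, 8, 9], [3, 6, 12, 16], [5, 10, 13, 14, 15]]


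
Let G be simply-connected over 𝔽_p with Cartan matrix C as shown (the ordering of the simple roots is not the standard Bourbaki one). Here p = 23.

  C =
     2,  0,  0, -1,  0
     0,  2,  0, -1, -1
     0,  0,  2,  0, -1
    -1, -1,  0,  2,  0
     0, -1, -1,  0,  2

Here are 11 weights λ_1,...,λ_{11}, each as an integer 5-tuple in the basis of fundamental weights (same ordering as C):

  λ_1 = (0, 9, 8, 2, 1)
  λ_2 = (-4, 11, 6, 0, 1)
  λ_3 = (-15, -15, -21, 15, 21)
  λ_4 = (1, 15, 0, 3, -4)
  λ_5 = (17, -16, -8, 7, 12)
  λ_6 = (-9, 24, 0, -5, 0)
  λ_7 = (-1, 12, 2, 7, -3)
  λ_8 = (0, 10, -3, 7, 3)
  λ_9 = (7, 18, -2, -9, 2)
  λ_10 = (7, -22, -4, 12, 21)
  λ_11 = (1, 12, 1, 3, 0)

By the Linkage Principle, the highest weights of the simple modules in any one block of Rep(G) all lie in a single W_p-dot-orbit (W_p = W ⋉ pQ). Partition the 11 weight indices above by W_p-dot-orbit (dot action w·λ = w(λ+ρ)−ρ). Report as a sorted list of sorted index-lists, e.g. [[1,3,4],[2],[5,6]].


Dynkin diagram of C (from the 8 off-diagonal −1 entries): A_5.

W_23-reps of the 11 weights in Ā_23 (same 5-coord order as C):

    λ_1+ρ ↦ (1, 10, 7, 2, 2)
    λ_2+ρ ↦ (1, 10, 7, 2, 2)
    λ_3+ρ ↦ (1, 10, 7, 2, 2)
    λ_4+ρ ↦ (2, 13, 2, 4, 1)
    λ_5+ρ ↦ (8, 1, 1, 6, 5)
    λ_6+ρ ↦ (0, 11, 1, 8, 2)
    λ_7+ρ ↦ (0, 11, 1, 8, 2)
    λ_8+ρ ↦ (0, 11, 1, 8, 2)
    λ_9+ρ ↦ (0, 11, 1, 8, 2)
    λ_10+ρ ↦ (0, 11, 1, 8, 2)
    λ_11+ρ ↦ (2, 13, 2, 4, 1)

These 11 weights hit 4 W_23-dot-orbits; sizes (3, 2, 1, 5):

[[1, 2, 3], [4, 11], [5], [6, 7, 8, 9, 10]]


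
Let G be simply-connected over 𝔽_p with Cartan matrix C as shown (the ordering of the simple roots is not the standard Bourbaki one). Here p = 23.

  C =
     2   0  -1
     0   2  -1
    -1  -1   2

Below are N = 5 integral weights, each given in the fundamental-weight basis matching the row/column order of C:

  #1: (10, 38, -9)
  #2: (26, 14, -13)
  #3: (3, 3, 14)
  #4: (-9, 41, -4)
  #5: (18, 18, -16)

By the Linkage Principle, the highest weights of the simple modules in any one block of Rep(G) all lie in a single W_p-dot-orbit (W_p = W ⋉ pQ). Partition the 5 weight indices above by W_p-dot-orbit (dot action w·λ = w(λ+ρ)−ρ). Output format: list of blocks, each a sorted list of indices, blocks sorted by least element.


Dynkin diagram of C (from the 4 off-diagonal −1 entries): A_3.

λ_j+ρ reflected into Ā_23 (⟨·,θ^∨⟩≤23); 3-tuples as given:

  λ_1 → (8, 4, 8) · λ_2 → (8, 4, 8) · λ_3 → (4, 4, 15) · λ_4 → (8, 4, 8) · λ_5 → (4, 4, 15)

The 5 indices split into 2 linkage classes (same alcove rep ⇔ same W_23-dot-orbit):

[[1, 2, 4], [3, 5]]


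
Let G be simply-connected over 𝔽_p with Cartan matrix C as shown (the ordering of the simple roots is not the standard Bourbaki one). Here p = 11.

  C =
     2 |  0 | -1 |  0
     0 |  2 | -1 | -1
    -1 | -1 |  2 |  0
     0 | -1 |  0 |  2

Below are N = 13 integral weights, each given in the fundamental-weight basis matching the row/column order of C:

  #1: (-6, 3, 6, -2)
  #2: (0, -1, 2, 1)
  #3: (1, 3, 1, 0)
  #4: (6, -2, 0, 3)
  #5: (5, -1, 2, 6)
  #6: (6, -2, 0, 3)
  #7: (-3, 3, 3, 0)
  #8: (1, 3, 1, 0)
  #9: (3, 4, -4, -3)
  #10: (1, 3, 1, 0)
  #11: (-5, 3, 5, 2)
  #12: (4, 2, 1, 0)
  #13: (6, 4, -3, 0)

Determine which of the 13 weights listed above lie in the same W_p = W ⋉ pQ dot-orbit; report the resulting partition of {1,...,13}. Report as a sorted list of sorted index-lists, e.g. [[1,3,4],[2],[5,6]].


A_4 Cartan matrix, 4 simple roots permuted; ρ=(1,1,1,1).

Alcove-folded reps (p=11, 13 weights, presented ϖ-order):

  λ_1+ρ ↦ (5, 3, 2, 1)
  λ_2+ρ ↦ (1, 0, 3, 2)
  λ_3+ρ ↦ (2, 4, 2, 1)
  λ_4+ρ ↦ (7, 1, 0, 3)
  λ_5+ρ ↦ (1, 0, 3, 2)
  λ_6+ρ ↦ (7, 1, 0, 3)
  λ_7+ρ ↦ (2, 4, 2, 1)
  λ_8+ρ ↦ (2, 4, 2, 1)
  λ_9+ρ ↦ (1, 0, 3, 2)
  λ_10+ρ ↦ (2, 4, 2, 1)
  λ_11+ρ ↦ (2, 4, 2, 1)
  λ_12+ρ ↦ (5, 3, 2, 1)
  λ_13+ρ ↦ (5, 3, 2, 1)

These 13 weights hit 4 W_11-dot-orbits; sizes (3, 3, 5, 2):

[[1, 12, 13], [2, 5, 9], [3, 7, 8, 10, 11], [4, 6]]


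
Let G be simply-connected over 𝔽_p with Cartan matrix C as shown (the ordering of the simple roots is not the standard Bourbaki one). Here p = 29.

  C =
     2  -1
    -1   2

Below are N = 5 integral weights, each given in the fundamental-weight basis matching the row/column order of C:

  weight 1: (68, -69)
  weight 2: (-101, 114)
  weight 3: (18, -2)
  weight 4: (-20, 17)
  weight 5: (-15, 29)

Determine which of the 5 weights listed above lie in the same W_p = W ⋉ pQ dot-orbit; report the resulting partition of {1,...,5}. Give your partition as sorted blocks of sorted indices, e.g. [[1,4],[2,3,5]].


Type A_2, rank 2, |W|=6; reorder rows/cols to standard.

Alcove-folded reps (p=29, 5 weights, presented ϖ-order):

    λ_1 → (18, 1)
    λ_2 → (13, 15)
    λ_3 → (18, 1)
    λ_4 → (18, 1)
    λ_5 → (13, 15)

These 5 weights hit 2 W_29-dot-orbits; sizes (3, 2):

[[1, 3, 4], [2, 5]]


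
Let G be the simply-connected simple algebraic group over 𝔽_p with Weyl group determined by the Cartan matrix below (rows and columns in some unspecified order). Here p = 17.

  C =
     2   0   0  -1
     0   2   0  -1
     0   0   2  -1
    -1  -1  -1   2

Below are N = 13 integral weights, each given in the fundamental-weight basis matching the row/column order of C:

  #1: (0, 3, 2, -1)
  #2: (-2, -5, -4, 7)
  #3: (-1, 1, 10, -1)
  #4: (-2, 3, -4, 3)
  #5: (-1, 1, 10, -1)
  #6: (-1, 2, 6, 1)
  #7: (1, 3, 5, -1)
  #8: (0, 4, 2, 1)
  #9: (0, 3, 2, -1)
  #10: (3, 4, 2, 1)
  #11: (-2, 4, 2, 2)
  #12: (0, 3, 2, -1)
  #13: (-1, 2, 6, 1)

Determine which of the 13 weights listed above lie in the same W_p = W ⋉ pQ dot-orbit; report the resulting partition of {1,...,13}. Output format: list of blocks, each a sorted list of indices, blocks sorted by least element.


Root system D_4: the 4×4 matrix C matches after relabeling.

W_17-reps of the 13 weights in Ā_17 (same 4-coord order as C):

  1: (1, 4, 3, 0);  2: (1, 4, 3, 0);  3: (0, 2, 11, 0);  4: (1, 4, 3, 0);  5: (0, 2, 11, 0);  6: (0, 3, 7, 2);  7: (2, 4, 6, 0);  8: (1, 5, 3, 2);  9: (1, 4, 3, 0);  10: (4, 5, 3, 2);  11: (1, 5, 3, 2);  12: (1, 4, 3, 0);  13: (0, 3, 7, 2)

Grouping the 13 weights by Ā_17-representative: 6 linkage classes.

[[1, 2, 4, 9, 12], [3, 5], [6, 13], [7], [8, 11], [10]]


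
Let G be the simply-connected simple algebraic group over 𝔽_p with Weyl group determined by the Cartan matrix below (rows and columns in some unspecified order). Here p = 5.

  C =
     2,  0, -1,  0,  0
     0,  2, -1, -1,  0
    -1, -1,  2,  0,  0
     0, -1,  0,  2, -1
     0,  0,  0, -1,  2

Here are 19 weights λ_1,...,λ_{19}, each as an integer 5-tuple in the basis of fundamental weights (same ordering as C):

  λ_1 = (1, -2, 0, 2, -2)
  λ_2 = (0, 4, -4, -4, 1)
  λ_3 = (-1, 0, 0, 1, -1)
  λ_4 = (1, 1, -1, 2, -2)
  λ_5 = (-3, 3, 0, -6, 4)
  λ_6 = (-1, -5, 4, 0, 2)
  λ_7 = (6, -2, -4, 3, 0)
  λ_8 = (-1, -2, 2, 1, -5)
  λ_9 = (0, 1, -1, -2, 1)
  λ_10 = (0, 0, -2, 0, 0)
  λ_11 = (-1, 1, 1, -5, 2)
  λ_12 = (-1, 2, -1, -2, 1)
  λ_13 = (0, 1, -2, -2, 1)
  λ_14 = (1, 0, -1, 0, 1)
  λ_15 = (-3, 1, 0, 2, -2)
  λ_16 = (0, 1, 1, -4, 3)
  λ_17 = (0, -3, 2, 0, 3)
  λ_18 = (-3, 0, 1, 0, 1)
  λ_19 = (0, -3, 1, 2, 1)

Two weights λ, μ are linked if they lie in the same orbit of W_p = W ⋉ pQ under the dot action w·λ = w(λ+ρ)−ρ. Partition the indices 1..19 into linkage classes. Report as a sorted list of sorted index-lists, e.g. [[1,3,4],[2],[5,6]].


A_5 Cartan matrix, 5 simple roots permuted; ρ=(1,1,1,1,1).

Each λ_j+ρ reduced to Ā_5; 5-tuples below use C's row order:

    λ_1+ρ ↦ (2, 1, 0, 1, 1)
    λ_2+ρ ↦ (2, 1, 0, 1, 1)
    λ_3+ρ ↦ (0, 1, 1, 2, 0)
    λ_4+ρ ↦ (0, 2, 0, 1, 1)
    λ_5+ρ ↦ (0, 1, 1, 3, 0)
    λ_6+ρ ↦ (0, 1, 1, 3, 0)
    λ_7+ρ ↦ (0, 1, 1, 2, 0)
    λ_8+ρ ↦ (0, 2, 0, 1, 1)
    λ_9+ρ ↦ (1, 1, 0, 1, 1)
    λ_10+ρ ↦ (0, 0, 1, 1, 1)
    λ_11+ρ ↦ (0, 2, 0, 1, 1)
    λ_12+ρ ↦ (0, 2, 0, 1, 1)
    λ_13+ρ ↦ (0, 0, 1, 1, 1)
    λ_14+ρ ↦ (1, 1, 0, 1, 1)
    λ_15+ρ ↦ (0, 1, 1, 2, 0)
    λ_16+ρ ↦ (0, 1, 1, 2, 0)
    λ_17+ρ ↦ (1, 1, 0, 1, 1)
    λ_18+ρ ↦ (1, 1, 0, 1, 1)
    λ_19+ρ ↦ (0, 2, 0, 1, 1)

These 19 weights hit 6 W_5-dot-orbits; sizes (2, 4, 5, 2, 4, 2):

[[1, 2], [3, 7, 15, 16], [4, 8, 11, 12, 19], [5, 6], [9, 14, 17, 18], [10, 13]]


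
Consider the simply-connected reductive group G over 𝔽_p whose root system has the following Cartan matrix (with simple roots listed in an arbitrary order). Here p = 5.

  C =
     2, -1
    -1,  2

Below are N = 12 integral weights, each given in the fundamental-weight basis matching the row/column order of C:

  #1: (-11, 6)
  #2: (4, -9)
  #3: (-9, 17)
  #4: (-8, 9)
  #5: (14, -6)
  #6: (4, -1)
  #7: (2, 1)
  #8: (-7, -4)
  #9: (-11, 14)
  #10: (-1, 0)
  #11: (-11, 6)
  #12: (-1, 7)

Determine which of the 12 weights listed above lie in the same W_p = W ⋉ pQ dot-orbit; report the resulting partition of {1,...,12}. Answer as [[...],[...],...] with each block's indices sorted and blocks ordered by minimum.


Dynkin diagram of C (from the 2 off-diagonal −1 entries): A_2.

Ā_5 reps of the 12 weights (A_2, coords as presented):

  λ_1+ρ ↦ (0, 2);  λ_2+ρ ↦ (0, 2);  λ_3+ρ ↦ (0, 2);  λ_4+ρ ↦ (0, 2);  λ_5+ρ ↦ (5, 0);  λ_6+ρ ↦ (5, 0);  λ_7+ρ ↦ (3, 2);  λ_8+ρ ↦ (1, 1);  λ_9+ρ ↦ (5, 0);  λ_10+ρ ↦ (0, 1);  λ_11+ρ ↦ (0, 2);  λ_12+ρ ↦ (3, 2)

Linkage partition of the 12 weights (5 classes, p=5):

[[1, 2, 3, 4, 11], [5, 6, 9], [7, 12], [8], [10]]


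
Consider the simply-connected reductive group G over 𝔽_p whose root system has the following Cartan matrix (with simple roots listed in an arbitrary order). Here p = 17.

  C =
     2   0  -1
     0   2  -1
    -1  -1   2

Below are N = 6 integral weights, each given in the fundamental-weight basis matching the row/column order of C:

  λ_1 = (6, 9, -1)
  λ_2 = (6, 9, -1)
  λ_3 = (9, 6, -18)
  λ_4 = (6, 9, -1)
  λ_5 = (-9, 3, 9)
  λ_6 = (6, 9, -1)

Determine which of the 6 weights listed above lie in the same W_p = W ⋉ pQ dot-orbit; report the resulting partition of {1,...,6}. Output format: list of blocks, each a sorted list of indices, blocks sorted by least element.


Type A_3, rank 3, |W|=24; reorder rows/cols to standard.

Folding the 6 weights λ_j+ρ into Ā_17 (reps in the given 3-coord order):

  λ_1 → (7, 10, 0) · λ_2 → (7, 10, 0) · λ_3 → (7, 10, 0) · λ_4 → (7, 10, 0) · λ_5 → (8, 4, 2) · λ_6 → (7, 10, 0)

These 6 weights hit 2 W_17-dot-orbits; sizes (5, 1):

[[1, 2, 3, 4, 6], [5]]


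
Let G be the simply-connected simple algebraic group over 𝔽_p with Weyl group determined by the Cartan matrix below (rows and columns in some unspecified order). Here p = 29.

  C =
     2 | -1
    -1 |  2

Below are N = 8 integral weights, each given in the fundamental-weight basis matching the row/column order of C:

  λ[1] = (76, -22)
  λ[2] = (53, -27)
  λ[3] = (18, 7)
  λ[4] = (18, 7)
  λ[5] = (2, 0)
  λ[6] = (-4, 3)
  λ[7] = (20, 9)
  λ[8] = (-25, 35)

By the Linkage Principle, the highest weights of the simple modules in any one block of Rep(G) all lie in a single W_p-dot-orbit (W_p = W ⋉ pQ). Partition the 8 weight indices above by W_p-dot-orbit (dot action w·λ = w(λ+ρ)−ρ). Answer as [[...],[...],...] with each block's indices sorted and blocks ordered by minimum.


C ↔ A_2 under row/col permutation; |W(A_2)| = 6.

W_29-reps of the 8 weights in Ā_29 (same 2-coord order as C):

  λ_1+ρ ↦ (19, 8) · λ_2+ρ ↦ (3, 1) · λ_3+ρ ↦ (19, 8) · λ_4+ρ ↦ (19, 8) · λ_5+ρ ↦ (3, 1) · λ_6+ρ ↦ (3, 1) · λ_7+ρ ↦ (19, 8) · λ_8+ρ ↦ (17, 5)

The 8 indices split into 3 linkage classes (same alcove rep ⇔ same W_29-dot-orbit):

[[1, 3, 4, 7], [2, 5, 6], [8]]


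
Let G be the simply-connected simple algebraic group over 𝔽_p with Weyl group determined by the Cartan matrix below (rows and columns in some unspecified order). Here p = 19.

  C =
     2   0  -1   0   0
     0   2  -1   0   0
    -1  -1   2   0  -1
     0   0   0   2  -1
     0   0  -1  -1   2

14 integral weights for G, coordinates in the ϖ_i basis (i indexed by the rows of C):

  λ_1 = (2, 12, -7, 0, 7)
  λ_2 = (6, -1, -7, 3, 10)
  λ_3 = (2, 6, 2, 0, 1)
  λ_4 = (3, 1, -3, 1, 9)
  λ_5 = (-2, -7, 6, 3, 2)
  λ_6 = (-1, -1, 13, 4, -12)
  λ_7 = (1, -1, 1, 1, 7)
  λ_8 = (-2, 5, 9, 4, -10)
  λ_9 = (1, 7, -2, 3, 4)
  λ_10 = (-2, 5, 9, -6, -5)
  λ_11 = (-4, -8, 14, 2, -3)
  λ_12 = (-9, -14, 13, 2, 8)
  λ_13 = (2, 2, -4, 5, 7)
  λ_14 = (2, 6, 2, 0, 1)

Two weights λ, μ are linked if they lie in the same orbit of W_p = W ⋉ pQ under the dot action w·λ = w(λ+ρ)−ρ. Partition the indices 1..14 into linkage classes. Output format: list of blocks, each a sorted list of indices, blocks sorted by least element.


Cartan matrix: type D_5 (|W|=1920); un-permuting the 5 rows.

Each λ_j+ρ reduced to Ā_19; 5-tuples below use C's row order:

    1: (3, 7, 3, 1, 0)
    2: (1, 6, 0, 4, 3)
    3: (3, 7, 3, 1, 0)
    4: (2, 0, 2, 2, 3)
    5: (1, 6, 0, 4, 3)
    6: (0, 0, 3, 6, 2)
    7: (2, 0, 2, 2, 3)
    8: (1, 6, 0, 4, 3)
    9: (1, 7, 1, 4, 1)
    10: (1, 6, 0, 4, 3)
    11: (3, 7, 3, 1, 0)
    12: (1, 6, 0, 4, 3)
    13: (0, 0, 3, 6, 2)
    14: (3, 7, 3, 1, 0)

Linkage partition of the 14 weights (5 classes, p=19):

[[1, 3, 11, 14], [2, 5, 8, 10, 12], [4, 7], [6, 13], [9]]


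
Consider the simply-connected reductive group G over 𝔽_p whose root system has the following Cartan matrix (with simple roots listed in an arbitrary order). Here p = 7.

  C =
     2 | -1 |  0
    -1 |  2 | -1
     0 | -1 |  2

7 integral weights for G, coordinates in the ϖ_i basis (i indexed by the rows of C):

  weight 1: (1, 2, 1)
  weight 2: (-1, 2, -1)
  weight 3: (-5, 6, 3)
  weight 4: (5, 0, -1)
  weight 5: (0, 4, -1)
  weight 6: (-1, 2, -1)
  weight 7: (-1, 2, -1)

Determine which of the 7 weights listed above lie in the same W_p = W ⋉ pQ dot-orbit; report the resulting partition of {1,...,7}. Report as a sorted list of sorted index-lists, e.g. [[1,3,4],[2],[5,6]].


Type A_3, rank 3, |W|=24; reorder rows/cols to standard.

Each λ_j+ρ reduced to Ā_7; 3-tuples below use C's row order:

  λ_1 → (2, 3, 2);  λ_2 → (0, 3, 0);  λ_3 → (0, 3, 0);  λ_4 → (6, 1, 0);  λ_5 → (1, 5, 0);  λ_6 → (0, 3, 0);  λ_7 → (0, 3, 0)

Linkage partition of the 7 weights (4 classes, p=7):

[[1], [2, 3, 6, 7], [4], [5]]


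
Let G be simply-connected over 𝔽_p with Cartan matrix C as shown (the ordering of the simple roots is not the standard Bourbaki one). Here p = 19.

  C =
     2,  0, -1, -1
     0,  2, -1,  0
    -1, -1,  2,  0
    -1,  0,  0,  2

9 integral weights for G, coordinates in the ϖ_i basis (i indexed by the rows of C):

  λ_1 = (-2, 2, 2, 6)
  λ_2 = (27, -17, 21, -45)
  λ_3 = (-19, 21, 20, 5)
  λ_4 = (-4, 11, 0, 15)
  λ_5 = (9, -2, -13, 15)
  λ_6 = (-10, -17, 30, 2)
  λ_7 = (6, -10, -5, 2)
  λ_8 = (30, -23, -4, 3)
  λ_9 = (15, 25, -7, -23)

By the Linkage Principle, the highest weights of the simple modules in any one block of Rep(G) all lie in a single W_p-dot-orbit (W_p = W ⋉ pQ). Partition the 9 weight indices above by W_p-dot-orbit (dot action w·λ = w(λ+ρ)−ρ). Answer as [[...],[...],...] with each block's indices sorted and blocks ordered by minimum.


Root system A_4: the 4×4 matrix C matches after relabeling.

Folding the 9 weights λ_j+ρ into Ā_19 (reps in the given 4-coord order):

  [1] (1, 3, 2, 6)
  [2] (3, 4, 3, 3)
  [3] (1, 3, 2, 6)
  [4] (1, 3, 2, 6)
  [5] (1, 3, 2, 6)
  [6] (3, 4, 3, 3)
  [7] (3, 4, 3, 3)
  [8] (3, 4, 3, 3)
  [9] (1, 3, 2, 6)

Grouping the 9 weights by Ā_19-representative: 2 linkage classes.

[[1, 3, 4, 5, 9], [2, 6, 7, 8]]


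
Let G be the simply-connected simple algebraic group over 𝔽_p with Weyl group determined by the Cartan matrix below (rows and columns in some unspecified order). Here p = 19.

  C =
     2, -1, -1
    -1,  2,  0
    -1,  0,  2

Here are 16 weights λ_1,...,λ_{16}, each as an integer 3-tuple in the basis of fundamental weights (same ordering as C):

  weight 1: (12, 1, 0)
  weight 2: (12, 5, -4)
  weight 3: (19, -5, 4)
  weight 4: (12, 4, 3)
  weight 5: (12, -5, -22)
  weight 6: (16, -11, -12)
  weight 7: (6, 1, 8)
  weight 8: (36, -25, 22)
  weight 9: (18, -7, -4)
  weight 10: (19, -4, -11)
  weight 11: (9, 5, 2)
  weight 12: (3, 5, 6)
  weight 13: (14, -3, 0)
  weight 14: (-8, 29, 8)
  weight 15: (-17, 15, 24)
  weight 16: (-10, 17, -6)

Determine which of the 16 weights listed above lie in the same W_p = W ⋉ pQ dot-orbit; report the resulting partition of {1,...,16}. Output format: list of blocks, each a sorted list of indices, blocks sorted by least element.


Dynkin diagram of C (from the 4 off-diagonal −1 entries): A_3.

Alcove-folded reps (p=19, 16 weights, presented ϖ-order):

  [1] (13, 2, 1);  [2] (10, 6, 3);  [3] (13, 2, 1);  [4] (13, 2, 1);  [5] (4, 6, 7);  [6] (4, 6, 7);  [7] (7, 2, 9);  [8] (13, 2, 1);  [9] (10, 6, 3);  [10] (7, 2, 9);  [11] (10, 6, 3);  [12] (4, 6, 7);  [13] (13, 2, 1);  [14] (4, 6, 7);  [15] (10, 6, 3);  [16] (5, 4, 9)

5 distinct reps among the 16 weights ⇒ 5 W_19-linkage classes:

[[1, 3, 4, 8, 13], [2, 9, 11, 15], [5, 6, 12, 14], [7, 10], [16]]


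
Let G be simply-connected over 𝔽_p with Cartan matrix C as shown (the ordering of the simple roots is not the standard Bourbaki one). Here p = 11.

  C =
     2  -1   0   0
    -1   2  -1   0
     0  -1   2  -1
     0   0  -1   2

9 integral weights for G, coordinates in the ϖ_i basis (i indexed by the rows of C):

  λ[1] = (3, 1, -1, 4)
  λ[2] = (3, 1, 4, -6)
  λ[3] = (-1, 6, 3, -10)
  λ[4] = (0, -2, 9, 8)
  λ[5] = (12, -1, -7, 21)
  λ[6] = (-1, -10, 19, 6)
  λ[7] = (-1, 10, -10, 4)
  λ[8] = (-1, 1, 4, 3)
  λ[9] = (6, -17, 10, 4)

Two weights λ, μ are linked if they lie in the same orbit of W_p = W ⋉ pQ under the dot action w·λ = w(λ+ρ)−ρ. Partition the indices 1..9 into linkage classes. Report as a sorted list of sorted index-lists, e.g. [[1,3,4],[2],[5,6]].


Dynkin diagram of C (from the 6 off-diagonal −1 entries): A_4.

Folding the 9 weights λ_j+ρ into Ā_11 (reps in the given 4-coord order):

  λ_1 → (4, 2, 0, 5);  λ_2 → (4, 2, 0, 5);  λ_3 → (0, 2, 5, 4);  λ_4 → (1, 7, 2, 1);  λ_5 → (4, 2, 0, 5);  λ_6 → (0, 2, 5, 4);  λ_7 → (0, 2, 5, 4);  λ_8 → (0, 2, 5, 4);  λ_9 → (4, 2, 0, 5)

3 distinct reps among the 9 weights ⇒ 3 W_11-linkage classes:

[[1, 2, 5, 9], [3, 6, 7, 8], [4]]


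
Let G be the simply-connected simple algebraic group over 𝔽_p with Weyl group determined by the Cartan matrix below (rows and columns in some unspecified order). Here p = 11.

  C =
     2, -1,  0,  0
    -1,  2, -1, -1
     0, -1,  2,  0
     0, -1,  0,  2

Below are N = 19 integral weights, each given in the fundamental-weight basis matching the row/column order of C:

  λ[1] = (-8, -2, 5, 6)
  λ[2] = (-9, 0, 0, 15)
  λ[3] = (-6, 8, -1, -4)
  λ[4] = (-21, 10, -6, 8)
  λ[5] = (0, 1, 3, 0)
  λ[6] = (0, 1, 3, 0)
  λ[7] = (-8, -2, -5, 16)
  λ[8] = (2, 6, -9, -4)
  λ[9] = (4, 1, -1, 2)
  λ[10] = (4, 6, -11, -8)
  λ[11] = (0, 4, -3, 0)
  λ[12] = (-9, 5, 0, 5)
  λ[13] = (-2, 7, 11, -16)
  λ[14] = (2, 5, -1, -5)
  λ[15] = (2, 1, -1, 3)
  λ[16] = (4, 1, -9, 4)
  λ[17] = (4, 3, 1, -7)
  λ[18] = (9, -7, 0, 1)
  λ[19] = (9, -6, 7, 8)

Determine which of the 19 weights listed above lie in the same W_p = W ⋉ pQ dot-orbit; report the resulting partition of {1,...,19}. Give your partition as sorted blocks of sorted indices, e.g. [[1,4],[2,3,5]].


Cartan matrix: type D_4 (|W|=192); un-permuting the 4 rows.

λ_j+ρ reflected into Ā_11 (⟨·,θ^∨⟩≤11); 4-tuples as given:

  1: (1, 3, 2, 1)
  2: (5, 1, 0, 3)
  3: (5, 1, 0, 3)
  4: (3, 2, 0, 4)
  5: (1, 2, 4, 1)
  6: (1, 2, 4, 1)
  7: (1, 3, 2, 1)
  8: (1, 2, 4, 1)
  9: (5, 1, 0, 3)
  10: (5, 1, 0, 3)
  11: (1, 3, 2, 1)
  12: (5, 1, 0, 3)
  13: (1, 2, 4, 1)
  14: (3, 2, 0, 4)
  15: (3, 2, 0, 4)
  16: (1, 3, 2, 1)
  17: (3, 2, 0, 4)
  18: (1, 3, 2, 1)
  19: (1, 0, 3, 2)

Partition of {1..19} into 5 W_11-dot-orbits:

[[1, 7, 11, 16, 18], [2, 3, 9, 10, 12], [4, 14, 15, 17], [5, 6, 8, 13], [19]]


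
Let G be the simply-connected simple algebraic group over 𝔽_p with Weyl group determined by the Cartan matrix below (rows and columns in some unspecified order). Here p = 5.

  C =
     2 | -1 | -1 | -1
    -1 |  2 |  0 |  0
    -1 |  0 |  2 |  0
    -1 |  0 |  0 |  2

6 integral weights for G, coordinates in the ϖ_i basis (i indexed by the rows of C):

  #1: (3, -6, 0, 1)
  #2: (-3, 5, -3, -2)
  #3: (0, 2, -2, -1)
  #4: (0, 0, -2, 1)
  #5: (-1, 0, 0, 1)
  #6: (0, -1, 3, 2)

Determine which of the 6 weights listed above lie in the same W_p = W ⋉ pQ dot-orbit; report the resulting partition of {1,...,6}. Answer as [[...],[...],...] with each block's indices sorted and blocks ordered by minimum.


Type D_4, rank 4, |W|=192; reorder rows/cols to standard.

Folding the 6 weights λ_j+ρ into Ā_5 (reps in the given 4-coord order):

  1: (0, 3, 1, 0);  2: (0, 1, 1, 2);  3: (0, 3, 1, 0);  4: (0, 1, 1, 2);  5: (0, 1, 1, 2);  6: (0, 3, 1, 0)

The 6 indices split into 2 linkage classes (same alcove rep ⇔ same W_5-dot-orbit):

[[1, 3, 6], [2, 4, 5]]
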